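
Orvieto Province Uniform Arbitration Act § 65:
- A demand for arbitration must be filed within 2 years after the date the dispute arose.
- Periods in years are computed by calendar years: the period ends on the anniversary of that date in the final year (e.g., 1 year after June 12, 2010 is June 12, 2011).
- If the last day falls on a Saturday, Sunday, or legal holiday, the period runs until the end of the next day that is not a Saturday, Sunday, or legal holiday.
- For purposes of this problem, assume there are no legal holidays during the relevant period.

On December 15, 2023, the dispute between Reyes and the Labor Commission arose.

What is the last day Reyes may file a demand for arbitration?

2 years after December 15, 2023 is December 15, 2025.
December 15, 2025 is a Monday and not a legal holiday, so no extension applies.

December 15, 2025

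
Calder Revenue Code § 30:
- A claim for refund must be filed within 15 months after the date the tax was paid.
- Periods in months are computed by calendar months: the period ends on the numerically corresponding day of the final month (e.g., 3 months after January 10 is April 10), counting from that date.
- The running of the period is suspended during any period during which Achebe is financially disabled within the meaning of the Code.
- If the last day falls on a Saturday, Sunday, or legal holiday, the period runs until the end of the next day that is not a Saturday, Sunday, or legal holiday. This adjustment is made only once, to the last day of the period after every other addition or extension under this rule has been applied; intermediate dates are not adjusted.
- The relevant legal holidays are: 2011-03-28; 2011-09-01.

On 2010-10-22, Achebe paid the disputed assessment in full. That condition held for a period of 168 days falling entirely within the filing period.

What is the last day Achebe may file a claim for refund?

July 9, 2012

15 months after 2010-10-22 is January 22, 2012.
Tolling adds 168 days: January 22, 2012 + 168 days = July 8, 2012.
July 8, 2012 is Sunday. The next qualifying day is July 9, 2012.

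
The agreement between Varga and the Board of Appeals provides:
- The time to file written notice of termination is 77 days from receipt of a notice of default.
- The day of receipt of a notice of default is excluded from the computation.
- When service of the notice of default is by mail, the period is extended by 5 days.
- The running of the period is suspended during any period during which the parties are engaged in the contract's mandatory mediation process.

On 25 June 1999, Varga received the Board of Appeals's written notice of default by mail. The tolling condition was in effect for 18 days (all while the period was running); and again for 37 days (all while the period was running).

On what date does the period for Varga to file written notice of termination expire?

77 days after 25 June 1999 is September 10, 1999.
Service was by mail, adding 5 days: September 10, 1999 + 5 days = September 15, 1999.
Tolling adds 18 days: September 15, 1999 + 18 days = October 3, 1999.
Tolling adds 37 days: October 3, 1999 + 37 days = November 9, 1999.

November 9, 1999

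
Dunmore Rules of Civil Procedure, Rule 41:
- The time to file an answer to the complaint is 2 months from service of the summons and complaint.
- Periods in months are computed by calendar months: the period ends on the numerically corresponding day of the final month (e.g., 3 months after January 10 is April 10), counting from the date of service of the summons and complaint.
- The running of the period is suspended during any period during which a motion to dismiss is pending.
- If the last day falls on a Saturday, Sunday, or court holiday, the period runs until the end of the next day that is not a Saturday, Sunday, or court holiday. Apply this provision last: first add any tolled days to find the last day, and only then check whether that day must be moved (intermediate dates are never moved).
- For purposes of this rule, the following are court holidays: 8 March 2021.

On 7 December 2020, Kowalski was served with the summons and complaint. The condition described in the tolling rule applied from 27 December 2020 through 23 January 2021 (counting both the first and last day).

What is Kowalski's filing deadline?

March 9, 2021

2 months after 7 December 2020 is February 7, 2021.
From December 27, 2020 through January 23, 2021 inclusive is 28 days; tolling adds 28 days: February 7, 2021 + 28 days = March 7, 2021.
March 7, 2021 is Sunday; March 8, 2021 is a listed holiday. The next qualifying day is March 9, 2021.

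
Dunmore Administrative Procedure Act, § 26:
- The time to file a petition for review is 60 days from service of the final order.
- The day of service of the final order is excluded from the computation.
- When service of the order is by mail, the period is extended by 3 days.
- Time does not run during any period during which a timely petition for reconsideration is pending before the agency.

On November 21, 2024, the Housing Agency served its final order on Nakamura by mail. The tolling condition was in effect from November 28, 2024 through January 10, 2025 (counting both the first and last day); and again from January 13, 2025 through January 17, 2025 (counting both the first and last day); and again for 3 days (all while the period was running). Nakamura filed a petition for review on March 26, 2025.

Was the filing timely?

No

60 days after November 21, 2024 is January 20, 2025.
Service was by mail, adding 3 days: January 20, 2025 + 3 days = January 23, 2025.
From November 28, 2024 through January 10, 2025 inclusive is 44 days; tolling adds 44 days: January 23, 2025 + 44 days = March 8, 2025.
From January 13, 2025 through January 17, 2025 inclusive is 5 days; tolling adds 5 days: March 8, 2025 + 5 days = March 13, 2025.
Tolling adds 3 days: March 13, 2025 + 3 days = March 16, 2025.
The deadline is March 16, 2025; the filing on March 26, 2025 is after that date.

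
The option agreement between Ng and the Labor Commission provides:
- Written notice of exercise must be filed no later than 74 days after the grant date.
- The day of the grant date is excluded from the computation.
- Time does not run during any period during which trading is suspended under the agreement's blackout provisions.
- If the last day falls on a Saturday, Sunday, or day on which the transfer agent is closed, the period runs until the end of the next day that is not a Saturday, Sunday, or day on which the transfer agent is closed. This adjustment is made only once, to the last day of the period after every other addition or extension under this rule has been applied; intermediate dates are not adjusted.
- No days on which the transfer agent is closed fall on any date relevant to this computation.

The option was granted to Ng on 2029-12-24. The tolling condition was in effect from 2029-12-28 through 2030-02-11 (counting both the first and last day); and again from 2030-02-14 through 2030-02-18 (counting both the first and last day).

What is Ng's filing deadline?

April 29, 2030

74 days after 2029-12-24 is March 8, 2030.
From December 28, 2029 through February 11, 2030 inclusive is 46 days; tolling adds 46 days: March 8, 2030 + 46 days = April 23, 2030.
From February 14, 2030 through February 18, 2030 inclusive is 5 days; tolling adds 5 days: April 23, 2030 + 5 days = April 28, 2030.
April 28, 2030 is Sunday. The next qualifying day is April 29, 2030.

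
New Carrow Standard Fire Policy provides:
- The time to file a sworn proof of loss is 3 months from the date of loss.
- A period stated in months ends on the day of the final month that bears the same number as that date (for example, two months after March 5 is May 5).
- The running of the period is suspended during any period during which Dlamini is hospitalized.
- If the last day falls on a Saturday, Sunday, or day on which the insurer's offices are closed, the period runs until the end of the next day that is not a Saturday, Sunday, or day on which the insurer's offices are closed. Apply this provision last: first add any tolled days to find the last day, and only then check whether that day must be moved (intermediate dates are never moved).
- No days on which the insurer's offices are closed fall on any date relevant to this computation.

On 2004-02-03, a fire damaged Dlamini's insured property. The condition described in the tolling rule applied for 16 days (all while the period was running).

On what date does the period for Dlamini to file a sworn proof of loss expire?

May 19, 2004

3 months after 2004-02-03 is May 3, 2004.
Tolling adds 16 days: May 3, 2004 + 16 days = May 19, 2004.
May 19, 2004 is a Wednesday and not a day on which the insurer's offices are closed, so no extension applies.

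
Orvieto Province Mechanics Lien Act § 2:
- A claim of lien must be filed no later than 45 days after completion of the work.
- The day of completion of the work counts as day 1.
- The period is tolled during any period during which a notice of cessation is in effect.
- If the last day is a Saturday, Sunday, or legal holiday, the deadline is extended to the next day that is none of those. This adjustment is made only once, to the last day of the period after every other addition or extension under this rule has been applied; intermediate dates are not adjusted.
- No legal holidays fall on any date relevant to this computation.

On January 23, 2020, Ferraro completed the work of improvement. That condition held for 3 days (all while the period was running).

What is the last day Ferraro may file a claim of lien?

March 10, 2020

Counting January 23, 2020 as day 1, day 45 is March 7, 2020.
Tolling adds 3 days: March 7, 2020 + 3 days = March 10, 2020.
March 10, 2020 is a Tuesday and not a legal holiday, so no extension applies.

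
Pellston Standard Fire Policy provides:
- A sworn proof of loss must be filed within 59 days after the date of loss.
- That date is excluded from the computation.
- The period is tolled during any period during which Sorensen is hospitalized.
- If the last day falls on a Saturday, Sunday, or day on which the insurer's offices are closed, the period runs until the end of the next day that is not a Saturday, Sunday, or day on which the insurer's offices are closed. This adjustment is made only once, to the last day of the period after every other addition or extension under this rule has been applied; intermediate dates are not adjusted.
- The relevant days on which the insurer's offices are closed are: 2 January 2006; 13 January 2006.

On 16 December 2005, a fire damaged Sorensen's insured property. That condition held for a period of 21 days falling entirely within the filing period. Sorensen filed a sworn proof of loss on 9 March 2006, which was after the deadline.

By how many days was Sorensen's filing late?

3 days

59 days after 16 December 2005 is February 13, 2006.
Tolling adds 21 days: February 13, 2006 + 21 days = March 6, 2006.
March 6, 2006 is a Monday and not a day on which the insurer's offices are closed, so no extension applies.
The deadline is March 6, 2006; from March 6, 2006 to March 9, 2006 is 3 days.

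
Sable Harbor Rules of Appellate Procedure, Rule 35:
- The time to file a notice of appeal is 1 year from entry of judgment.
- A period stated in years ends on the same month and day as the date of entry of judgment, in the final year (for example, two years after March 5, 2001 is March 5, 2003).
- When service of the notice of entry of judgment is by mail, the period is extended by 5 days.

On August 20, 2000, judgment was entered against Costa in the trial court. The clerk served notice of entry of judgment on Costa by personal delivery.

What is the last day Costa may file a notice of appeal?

1 year after August 20, 2000 is August 20, 2001.
Service was not by mail, so no mail extension applies.

August 20, 2001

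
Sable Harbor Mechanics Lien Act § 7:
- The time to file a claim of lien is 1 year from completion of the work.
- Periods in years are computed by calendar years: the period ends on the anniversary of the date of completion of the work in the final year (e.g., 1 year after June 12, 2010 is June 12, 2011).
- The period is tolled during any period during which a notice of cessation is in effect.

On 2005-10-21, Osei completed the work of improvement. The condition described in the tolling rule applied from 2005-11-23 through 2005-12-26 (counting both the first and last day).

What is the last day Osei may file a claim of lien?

1 year after 2005-10-21 is October 21, 2006.
From November 23, 2005 through December 26, 2005 inclusive is 34 days; tolling adds 34 days: October 21, 2006 + 34 days = November 24, 2006.

November 24, 2006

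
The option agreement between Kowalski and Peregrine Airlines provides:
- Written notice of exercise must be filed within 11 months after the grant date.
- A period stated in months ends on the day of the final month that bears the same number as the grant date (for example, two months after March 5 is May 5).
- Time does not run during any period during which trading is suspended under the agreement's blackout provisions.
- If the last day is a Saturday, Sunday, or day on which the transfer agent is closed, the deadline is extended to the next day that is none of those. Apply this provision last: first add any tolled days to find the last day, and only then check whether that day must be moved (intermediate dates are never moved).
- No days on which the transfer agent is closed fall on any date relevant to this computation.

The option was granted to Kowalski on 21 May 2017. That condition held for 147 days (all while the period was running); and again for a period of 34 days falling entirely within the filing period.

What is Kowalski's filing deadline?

11 months after 21 May 2017 is April 21, 2018.
Tolling adds 147 days: April 21, 2018 + 147 days = September 15, 2018.
Tolling adds 34 days: September 15, 2018 + 34 days = October 19, 2018.
October 19, 2018 is a Friday and not a day on which the transfer agent is closed, so no extension applies.

October 19, 2018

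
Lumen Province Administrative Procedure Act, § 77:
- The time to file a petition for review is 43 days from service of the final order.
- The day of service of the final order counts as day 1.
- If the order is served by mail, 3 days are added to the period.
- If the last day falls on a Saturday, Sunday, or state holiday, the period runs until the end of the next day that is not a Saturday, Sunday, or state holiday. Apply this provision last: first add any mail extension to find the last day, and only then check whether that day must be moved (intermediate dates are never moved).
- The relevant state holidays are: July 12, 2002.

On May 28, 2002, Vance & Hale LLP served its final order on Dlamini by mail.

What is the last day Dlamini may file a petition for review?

July 15, 2002

Counting May 28, 2002 as day 1, day 43 is July 9, 2002.
Service was by mail, adding 3 days: July 9, 2002 + 3 days = July 12, 2002.
July 12, 2002 is a listed holiday; July 13, 2002 is Saturday; July 14, 2002 is Sunday. The next qualifying day is July 15, 2002.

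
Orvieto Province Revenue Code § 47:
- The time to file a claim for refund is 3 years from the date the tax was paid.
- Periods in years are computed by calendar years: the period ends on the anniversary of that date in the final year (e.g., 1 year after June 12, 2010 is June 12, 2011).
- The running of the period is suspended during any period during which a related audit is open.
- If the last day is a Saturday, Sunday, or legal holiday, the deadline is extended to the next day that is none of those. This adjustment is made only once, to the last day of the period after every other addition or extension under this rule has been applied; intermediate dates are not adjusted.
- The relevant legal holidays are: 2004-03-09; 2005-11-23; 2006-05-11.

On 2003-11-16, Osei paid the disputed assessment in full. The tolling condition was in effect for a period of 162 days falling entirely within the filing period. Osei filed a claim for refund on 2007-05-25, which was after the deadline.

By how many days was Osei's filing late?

28 days

3 years after 2003-11-16 is November 16, 2006.
Tolling adds 162 days: November 16, 2006 + 162 days = April 27, 2007.
April 27, 2007 is a Friday and not a legal holiday, so no extension applies.
The deadline is April 27, 2007; from April 27, 2007 to May 25, 2007 is 28 days.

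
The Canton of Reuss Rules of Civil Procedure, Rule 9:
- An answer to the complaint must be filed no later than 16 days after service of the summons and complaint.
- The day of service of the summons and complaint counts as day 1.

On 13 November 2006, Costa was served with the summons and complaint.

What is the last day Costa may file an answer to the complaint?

November 28, 2006

Counting 13 November 2006 as day 1, day 16 is November 28, 2006.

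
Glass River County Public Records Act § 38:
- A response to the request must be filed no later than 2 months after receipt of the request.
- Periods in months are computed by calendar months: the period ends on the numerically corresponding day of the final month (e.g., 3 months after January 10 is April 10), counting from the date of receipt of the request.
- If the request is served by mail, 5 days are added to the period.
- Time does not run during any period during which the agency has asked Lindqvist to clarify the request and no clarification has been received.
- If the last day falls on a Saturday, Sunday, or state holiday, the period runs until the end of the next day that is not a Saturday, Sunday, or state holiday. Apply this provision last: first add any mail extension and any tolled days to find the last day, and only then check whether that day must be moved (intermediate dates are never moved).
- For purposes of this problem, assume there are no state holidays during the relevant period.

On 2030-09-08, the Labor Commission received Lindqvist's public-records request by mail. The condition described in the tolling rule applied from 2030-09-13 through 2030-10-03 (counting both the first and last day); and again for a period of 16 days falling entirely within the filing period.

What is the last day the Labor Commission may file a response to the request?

2 months after 2030-09-08 is November 8, 2030.
Service was by mail, adding 5 days: November 8, 2030 + 5 days = November 13, 2030.
From September 13, 2030 through October 3, 2030 inclusive is 21 days; tolling adds 21 days: November 13, 2030 + 21 days = December 4, 2030.
Tolling adds 16 days: December 4, 2030 + 16 days = December 20, 2030.
December 20, 2030 is a Friday and not a state holiday, so no extension applies.

December 20, 2030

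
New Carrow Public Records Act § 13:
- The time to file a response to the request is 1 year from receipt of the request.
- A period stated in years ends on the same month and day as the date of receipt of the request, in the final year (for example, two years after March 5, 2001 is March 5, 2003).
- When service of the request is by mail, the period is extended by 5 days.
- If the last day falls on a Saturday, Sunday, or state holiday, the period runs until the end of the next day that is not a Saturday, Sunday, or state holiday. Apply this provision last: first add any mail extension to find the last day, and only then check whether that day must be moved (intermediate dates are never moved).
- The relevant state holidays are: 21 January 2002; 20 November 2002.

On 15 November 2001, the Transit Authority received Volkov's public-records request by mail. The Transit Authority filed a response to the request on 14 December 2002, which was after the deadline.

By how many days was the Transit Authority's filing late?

1 year after 15 November 2001 is November 15, 2002.
Service was by mail, adding 5 days: November 15, 2002 + 5 days = November 20, 2002.
November 20, 2002 is a listed holiday. The next qualifying day is November 21, 2002.
The deadline is November 21, 2002; from November 21, 2002 to December 14, 2002 is 23 days.

23 days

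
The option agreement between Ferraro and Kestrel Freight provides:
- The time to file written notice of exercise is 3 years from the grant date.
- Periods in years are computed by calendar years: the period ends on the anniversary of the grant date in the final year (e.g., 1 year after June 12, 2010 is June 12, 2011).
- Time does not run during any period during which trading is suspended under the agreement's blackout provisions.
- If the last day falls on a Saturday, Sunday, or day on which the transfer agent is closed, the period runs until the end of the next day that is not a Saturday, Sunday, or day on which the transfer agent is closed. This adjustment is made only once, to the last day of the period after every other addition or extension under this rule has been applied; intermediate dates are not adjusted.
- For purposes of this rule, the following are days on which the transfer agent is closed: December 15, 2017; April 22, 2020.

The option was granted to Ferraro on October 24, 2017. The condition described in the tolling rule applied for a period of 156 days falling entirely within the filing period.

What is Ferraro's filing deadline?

3 years after October 24, 2017 is October 24, 2020.
Tolling adds 156 days: October 24, 2020 + 156 days = March 29, 2021.
March 29, 2021 is a Monday and not a day on which the transfer agent is closed, so no extension applies.

March 29, 2021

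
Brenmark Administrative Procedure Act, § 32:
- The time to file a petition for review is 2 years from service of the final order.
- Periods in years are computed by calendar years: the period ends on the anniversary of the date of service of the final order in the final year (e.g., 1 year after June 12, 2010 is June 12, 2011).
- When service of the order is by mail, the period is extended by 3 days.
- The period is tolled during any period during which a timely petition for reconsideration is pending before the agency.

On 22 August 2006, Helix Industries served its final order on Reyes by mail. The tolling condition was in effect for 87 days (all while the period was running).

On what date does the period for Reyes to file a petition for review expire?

November 20, 2008

2 years after 22 August 2006 is August 22, 2008.
Service was by mail, adding 3 days: August 22, 2008 + 3 days = August 25, 2008.
Tolling adds 87 days: August 25, 2008 + 87 days = November 20, 2008.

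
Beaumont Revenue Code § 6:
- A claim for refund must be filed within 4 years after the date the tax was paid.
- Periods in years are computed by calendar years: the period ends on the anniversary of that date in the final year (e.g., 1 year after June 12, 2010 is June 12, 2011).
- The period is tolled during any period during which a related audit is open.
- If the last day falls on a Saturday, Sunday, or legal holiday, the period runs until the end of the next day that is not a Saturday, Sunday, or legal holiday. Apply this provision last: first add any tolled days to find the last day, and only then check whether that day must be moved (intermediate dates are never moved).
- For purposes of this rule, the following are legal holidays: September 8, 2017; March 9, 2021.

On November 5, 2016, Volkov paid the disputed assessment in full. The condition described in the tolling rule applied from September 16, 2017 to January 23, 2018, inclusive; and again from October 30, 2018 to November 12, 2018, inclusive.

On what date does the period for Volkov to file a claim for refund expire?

March 29, 2021

4 years after November 5, 2016 is November 5, 2020.
From September 16, 2017 through January 23, 2018 inclusive is 130 days; tolling adds 130 days: November 5, 2020 + 130 days = March 15, 2021.
From October 30, 2018 through November 12, 2018 inclusive is 14 days; tolling adds 14 days: March 15, 2021 + 14 days = March 29, 2021.
March 29, 2021 is a Monday and not a legal holiday, so no extension applies.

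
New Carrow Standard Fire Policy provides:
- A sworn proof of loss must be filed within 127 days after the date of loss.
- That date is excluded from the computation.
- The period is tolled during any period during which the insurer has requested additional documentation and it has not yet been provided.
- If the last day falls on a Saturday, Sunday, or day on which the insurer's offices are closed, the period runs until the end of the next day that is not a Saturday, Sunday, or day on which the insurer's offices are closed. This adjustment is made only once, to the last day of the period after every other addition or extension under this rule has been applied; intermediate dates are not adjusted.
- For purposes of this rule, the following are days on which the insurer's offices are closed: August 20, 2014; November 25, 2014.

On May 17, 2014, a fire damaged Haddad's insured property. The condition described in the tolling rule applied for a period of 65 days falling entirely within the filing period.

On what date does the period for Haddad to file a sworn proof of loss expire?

127 days after May 17, 2014 is September 21, 2014.
Tolling adds 65 days: September 21, 2014 + 65 days = November 25, 2014.
November 25, 2014 is a listed holiday. The next qualifying day is November 26, 2014.

November 26, 2014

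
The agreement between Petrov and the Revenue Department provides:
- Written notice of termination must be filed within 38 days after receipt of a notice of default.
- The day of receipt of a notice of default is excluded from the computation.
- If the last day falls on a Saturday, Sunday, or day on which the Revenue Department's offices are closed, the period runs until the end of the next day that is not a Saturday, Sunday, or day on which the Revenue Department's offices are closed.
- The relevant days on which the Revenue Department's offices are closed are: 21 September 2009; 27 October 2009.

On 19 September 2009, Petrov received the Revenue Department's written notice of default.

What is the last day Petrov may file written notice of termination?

38 days after 19 September 2009 is October 27, 2009.
October 27, 2009 is a listed holiday. The next qualifying day is October 28, 2009.

October 28, 2009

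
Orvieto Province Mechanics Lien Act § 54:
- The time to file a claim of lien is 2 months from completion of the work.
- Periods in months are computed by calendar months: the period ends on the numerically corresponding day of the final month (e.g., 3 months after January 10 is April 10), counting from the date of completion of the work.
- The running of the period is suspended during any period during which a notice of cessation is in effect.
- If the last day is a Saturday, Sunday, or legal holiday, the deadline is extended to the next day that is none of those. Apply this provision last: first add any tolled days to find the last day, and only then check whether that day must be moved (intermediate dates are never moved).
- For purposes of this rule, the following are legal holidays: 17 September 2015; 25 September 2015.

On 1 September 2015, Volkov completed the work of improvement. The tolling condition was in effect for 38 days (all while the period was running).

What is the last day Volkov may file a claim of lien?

2 months after 1 September 2015 is November 1, 2015.
Tolling adds 38 days: November 1, 2015 + 38 days = December 9, 2015.
December 9, 2015 is a Wednesday and not a legal holiday, so no extension applies.

December 9, 2015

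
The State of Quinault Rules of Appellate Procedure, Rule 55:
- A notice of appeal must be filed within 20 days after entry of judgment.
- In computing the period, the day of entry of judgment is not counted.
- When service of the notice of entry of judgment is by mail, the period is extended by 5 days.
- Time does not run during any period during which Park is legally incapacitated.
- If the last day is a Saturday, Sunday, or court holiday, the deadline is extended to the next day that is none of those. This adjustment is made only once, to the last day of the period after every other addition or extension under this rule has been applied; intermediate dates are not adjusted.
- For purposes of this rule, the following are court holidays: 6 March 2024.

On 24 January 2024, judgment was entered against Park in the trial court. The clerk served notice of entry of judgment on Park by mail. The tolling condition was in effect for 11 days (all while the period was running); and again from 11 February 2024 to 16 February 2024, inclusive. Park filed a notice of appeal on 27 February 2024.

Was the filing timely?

Yes

20 days after 24 January 2024 is February 13, 2024.
Service was by mail, adding 5 days: February 13, 2024 + 5 days = February 18, 2024.
Tolling adds 11 days: February 18, 2024 + 11 days = February 29, 2024.
From February 11, 2024 through February 16, 2024 inclusive is 6 days; tolling adds 6 days: February 29, 2024 + 6 days = March 6, 2024.
March 6, 2024 is a listed holiday. The next qualifying day is March 7, 2024.
The deadline is March 7, 2024; the filing on February 27, 2024 is on or before that date.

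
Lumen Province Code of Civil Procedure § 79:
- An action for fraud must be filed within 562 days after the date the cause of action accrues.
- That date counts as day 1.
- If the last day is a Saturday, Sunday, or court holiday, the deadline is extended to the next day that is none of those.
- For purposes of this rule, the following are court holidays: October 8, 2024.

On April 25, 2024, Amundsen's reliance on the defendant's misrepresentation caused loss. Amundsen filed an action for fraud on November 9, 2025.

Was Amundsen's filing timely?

No

Counting April 25, 2024 as day 1, day 562 is November 7, 2025.
November 7, 2025 is a Friday and not a court holiday, so no extension applies.
The deadline is November 7, 2025; the filing on November 9, 2025 is after that date.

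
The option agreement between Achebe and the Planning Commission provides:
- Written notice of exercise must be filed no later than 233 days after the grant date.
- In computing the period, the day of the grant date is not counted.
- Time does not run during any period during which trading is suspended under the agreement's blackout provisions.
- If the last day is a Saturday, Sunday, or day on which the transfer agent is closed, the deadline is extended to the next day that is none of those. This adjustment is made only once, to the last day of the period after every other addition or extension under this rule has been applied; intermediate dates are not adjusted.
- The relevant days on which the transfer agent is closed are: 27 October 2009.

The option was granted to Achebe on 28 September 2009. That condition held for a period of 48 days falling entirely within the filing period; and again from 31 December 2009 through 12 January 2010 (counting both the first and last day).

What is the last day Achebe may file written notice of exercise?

July 19, 2010

233 days after 28 September 2009 is May 19, 2010.
Tolling adds 48 days: May 19, 2010 + 48 days = July 6, 2010.
From December 31, 2009 through January 12, 2010 inclusive is 13 days; tolling adds 13 days: July 6, 2010 + 13 days = July 19, 2010.
July 19, 2010 is a Monday and not a day on which the transfer agent is closed, so no extension applies.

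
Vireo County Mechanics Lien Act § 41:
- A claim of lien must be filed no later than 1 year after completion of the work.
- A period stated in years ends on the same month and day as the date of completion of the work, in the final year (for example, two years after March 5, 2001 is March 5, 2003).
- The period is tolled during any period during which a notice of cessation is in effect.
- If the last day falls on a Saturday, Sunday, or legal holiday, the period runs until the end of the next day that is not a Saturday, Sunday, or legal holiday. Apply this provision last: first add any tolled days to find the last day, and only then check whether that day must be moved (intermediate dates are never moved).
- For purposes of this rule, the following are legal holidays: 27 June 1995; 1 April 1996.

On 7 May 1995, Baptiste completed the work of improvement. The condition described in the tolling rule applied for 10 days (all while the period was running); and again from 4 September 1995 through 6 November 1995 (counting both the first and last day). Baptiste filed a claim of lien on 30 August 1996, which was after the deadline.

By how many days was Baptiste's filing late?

1 year after 7 May 1995 is May 7, 1996.
Tolling adds 10 days: May 7, 1996 + 10 days = May 17, 1996.
From September 4, 1995 through November 6, 1995 inclusive is 64 days; tolling adds 64 days: May 17, 1996 + 64 days = July 20, 1996.
July 20, 1996 is Saturday; July 21, 1996 is Sunday. The next qualifying day is July 22, 1996.
The deadline is July 22, 1996; from July 22, 1996 to August 30, 1996 is 39 days.

39 days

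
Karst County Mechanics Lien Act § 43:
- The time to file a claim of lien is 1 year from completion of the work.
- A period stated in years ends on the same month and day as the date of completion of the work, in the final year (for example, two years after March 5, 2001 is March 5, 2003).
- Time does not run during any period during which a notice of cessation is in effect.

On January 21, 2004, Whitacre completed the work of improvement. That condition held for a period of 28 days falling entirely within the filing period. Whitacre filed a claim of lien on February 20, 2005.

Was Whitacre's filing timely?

No

1 year after January 21, 2004 is January 21, 2005.
Tolling adds 28 days: January 21, 2005 + 28 days = February 18, 2005.
The deadline is February 18, 2005; the filing on February 20, 2005 is after that date.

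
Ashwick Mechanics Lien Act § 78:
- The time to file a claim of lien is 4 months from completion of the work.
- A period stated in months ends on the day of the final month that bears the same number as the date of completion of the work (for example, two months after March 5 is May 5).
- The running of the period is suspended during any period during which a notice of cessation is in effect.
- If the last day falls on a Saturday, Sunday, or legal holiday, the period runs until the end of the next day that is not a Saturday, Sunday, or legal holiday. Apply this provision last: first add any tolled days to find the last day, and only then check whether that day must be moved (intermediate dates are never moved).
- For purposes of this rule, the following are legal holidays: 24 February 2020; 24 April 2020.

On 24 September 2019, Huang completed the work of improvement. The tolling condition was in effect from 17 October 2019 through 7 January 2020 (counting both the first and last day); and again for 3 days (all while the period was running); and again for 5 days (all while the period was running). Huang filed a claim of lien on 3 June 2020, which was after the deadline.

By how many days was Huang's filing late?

4 months after 24 September 2019 is January 24, 2020.
From October 17, 2019 through January 7, 2020 inclusive is 83 days; tolling adds 83 days: January 24, 2020 + 83 days = April 16, 2020.
Tolling adds 3 days: April 16, 2020 + 3 days = April 19, 2020.
Tolling adds 5 days: April 19, 2020 + 5 days = April 24, 2020.
April 24, 2020 is a listed holiday; April 25, 2020 is Saturday; April 26, 2020 is Sunday. The next qualifying day is April 27, 2020.
The deadline is April 27, 2020; from April 27, 2020 to June 3, 2020 is 37 days.

37 days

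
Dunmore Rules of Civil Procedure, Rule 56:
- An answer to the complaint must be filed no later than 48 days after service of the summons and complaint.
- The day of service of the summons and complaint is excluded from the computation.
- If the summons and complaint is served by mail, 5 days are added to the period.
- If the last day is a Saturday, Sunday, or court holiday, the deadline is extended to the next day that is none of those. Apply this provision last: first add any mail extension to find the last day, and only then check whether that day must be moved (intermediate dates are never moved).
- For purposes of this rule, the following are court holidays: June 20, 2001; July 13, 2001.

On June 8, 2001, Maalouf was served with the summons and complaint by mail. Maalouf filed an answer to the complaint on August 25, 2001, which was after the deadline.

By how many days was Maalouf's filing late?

25 days

48 days after June 8, 2001 is July 26, 2001.
Service was by mail, adding 5 days: July 26, 2001 + 5 days = July 31, 2001.
July 31, 2001 is a Tuesday and not a court holiday, so no extension applies.
The deadline is July 31, 2001; from July 31, 2001 to August 25, 2001 is 25 days.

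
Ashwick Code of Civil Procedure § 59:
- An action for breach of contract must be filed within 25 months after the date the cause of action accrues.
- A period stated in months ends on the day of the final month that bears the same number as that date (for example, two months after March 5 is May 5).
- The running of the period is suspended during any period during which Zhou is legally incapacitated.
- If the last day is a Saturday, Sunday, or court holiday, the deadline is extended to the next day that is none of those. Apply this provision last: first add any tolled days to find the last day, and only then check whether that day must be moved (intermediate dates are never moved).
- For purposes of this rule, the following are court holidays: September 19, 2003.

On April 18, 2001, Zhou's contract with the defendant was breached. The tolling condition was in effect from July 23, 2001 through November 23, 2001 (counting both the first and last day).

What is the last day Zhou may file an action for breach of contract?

September 22, 2003

25 months after April 18, 2001 is May 18, 2003.
From July 23, 2001 through November 23, 2001 inclusive is 124 days; tolling adds 124 days: May 18, 2003 + 124 days = September 19, 2003.
September 19, 2003 is a listed holiday; September 20, 2003 is Saturday; September 21, 2003 is Sunday. The next qualifying day is September 22, 2003.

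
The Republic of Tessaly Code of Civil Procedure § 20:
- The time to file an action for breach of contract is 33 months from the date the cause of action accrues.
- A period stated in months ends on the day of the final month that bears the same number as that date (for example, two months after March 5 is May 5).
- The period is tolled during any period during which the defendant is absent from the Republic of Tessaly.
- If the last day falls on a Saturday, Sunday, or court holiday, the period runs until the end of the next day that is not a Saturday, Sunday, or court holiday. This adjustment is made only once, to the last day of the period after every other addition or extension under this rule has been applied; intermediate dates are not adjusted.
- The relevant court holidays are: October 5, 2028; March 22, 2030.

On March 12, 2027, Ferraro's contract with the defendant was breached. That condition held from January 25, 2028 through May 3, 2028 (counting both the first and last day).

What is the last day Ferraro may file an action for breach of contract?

33 months after March 12, 2027 is December 12, 2029.
From January 25, 2028 through May 3, 2028 inclusive is 100 days; tolling adds 100 days: December 12, 2029 + 100 days = March 22, 2030.
March 22, 2030 is a listed holiday; March 23, 2030 is Saturday; March 24, 2030 is Sunday. The next qualifying day is March 25, 2030.

March 25, 2030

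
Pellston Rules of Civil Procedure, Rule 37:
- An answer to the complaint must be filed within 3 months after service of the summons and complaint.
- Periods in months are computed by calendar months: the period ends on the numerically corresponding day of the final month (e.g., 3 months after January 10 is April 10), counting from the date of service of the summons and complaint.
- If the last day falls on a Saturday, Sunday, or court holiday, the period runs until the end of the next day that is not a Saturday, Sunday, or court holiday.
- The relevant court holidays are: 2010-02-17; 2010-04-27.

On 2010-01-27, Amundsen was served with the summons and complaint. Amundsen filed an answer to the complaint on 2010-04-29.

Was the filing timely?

No

3 months after 2010-01-27 is April 27, 2010.
April 27, 2010 is a listed holiday. The next qualifying day is April 28, 2010.
The deadline is April 28, 2010; the filing on April 29, 2010 is after that date.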